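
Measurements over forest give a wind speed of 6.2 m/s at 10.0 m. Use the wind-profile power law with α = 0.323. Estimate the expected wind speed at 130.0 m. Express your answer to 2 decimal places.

Power-law profile: V₂ = V₁ · (z₂/z₁)^α
V₂ = 6.2 × (130.0/10.0)^0.323 = 6.2 × (13.0000)^0.323
    = 6.2 × 2.2898 = 14.1970 m/s

14.20 m/s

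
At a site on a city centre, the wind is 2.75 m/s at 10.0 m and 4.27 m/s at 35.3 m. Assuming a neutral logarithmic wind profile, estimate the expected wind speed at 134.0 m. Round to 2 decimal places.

5.88 m/s

Log law: V ∝ ln(z/z₀). From the pair, with r = V₁/V₂ = 0.64403,
ln z₀ = (ln z₁ − r·ln z₂)/(1 − r) = (2.3026 − 0.64403×3.5639)/0.35597 = 0.0206 → z₀ = 1.021 m
V₃ = V₁ · ln(z₃/z₀)/ln(z₁/z₀) = 2.75 × 4.8772/2.2820 = 5.8776 m/s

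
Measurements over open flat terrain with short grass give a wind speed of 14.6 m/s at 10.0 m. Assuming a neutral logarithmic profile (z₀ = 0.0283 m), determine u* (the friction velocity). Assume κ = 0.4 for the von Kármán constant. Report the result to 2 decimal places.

Log law: V(z) = (u*/κ) · ln(z/z₀) ⇒ u* = κ · V / ln(z/z₀)
u* = 0.4 × 14.6 / ln(10.0/0.0283) = 0.4 × 14.6 / 5.8675
   = 5.8400 / 5.8675 = 0.9953 m/s

u* ≈ 1.00 m/s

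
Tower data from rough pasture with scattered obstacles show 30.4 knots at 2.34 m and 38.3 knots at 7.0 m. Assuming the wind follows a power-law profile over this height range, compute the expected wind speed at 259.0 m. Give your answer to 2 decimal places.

82.00 knots

First find α: α = ln(V₂/V₁)/ln(z₂/z₁) = ln(38.3/30.4)/ln(7.0/2.34) = 0.23101/1.09576 = 0.2108
Extrapolate from 7.0 m to 259.0 m: V₃ = 38.3 × (259.0/7.0)^0.2108 = 38.3 × 2.1410 = 81.9985 knots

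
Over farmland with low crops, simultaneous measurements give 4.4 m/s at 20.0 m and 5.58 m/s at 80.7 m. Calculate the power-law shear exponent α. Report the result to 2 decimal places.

Power law: V₂/V₁ = (z₂/z₁)^α ⇒ α = ln(V₂/V₁) / ln(z₂/z₁)
α = ln(5.58/4.4) / ln(80.7/20.0) = ln(1.2682) / ln(4.0350)
  = 0.23758 / 1.39501 = 0.17031

α ≈ 0.17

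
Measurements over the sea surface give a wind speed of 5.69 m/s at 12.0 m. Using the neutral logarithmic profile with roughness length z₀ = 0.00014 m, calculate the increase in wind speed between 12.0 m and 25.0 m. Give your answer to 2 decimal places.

0.37 m/s

Log law: V₂ = V₁ · ln(z₂/z₀)/ln(z₁/z₀) = 5.69 × 12.0927/11.3588 = 6.0577 m/s
ΔV = 6.0577 − 5.69 = 0.3677 m/s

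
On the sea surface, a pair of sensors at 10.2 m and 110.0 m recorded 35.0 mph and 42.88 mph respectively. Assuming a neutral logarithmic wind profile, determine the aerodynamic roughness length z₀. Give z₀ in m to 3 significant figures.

Log law: V(z) ∝ ln(z/z₀). With r = V₁/V₂ = 35.0/42.88 = 0.81623,
r · ln(z₂/z₀) = ln(z₁/z₀) ⇒ ln z₀ = (ln z₁ − r·ln z₂)/(1 − r)
ln z₀ = (2.32239 − 0.81623×4.70048) / 0.18377 = -8.2402
z₀ = exp(-8.2402) = 0.0002638 m

z₀ ≈ 0.000264 m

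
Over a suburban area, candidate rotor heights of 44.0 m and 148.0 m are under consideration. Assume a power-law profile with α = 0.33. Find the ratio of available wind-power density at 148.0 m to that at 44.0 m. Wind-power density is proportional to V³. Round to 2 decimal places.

3.32

Speed ratio: V_B/V_A = (z_B/z_A)^α = (148.0/44.0)^0.33 = (3.3636)^0.33 = 1.49227
Power-density ratio: P_B/P_A = (V_B/V_A)³ = (1.49227)³ = 3.32308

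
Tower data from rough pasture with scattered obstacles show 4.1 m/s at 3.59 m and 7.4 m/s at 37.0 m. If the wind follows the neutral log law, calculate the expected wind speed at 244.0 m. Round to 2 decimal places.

Log law: V ∝ ln(z/z₀). From the pair, with r = V₁/V₂ = 0.55405,
ln z₀ = (ln z₁ − r·ln z₂)/(1 − r) = (1.2782 − 0.55405×3.6109)/0.44595 = -1.6201 → z₀ = 0.1979 m
V₃ = V₁ · ln(z₃/z₀)/ln(z₁/z₀) = 4.1 × 7.1173/2.8983 = 10.0683 m/s

10.07 m/s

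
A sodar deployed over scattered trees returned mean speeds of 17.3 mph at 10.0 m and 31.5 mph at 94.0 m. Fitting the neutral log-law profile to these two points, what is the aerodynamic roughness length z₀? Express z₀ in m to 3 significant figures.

Log law: V(z) ∝ ln(z/z₀). With r = V₁/V₂ = 17.3/31.5 = 0.54921,
r · ln(z₂/z₀) = ln(z₁/z₀) ⇒ ln z₀ = (ln z₁ − r·ln z₂)/(1 − r)
ln z₀ = (2.30259 − 0.54921×4.54329) / 0.45079 = -0.4273
z₀ = exp(-0.4273) = 0.6523 m

z₀ ≈ 0.652 m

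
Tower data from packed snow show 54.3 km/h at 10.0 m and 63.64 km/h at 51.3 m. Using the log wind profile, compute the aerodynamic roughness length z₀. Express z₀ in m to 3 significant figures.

Log law: V(z) ∝ ln(z/z₀). With r = V₁/V₂ = 54.3/63.64 = 0.85324,
r · ln(z₂/z₀) = ln(z₁/z₀) ⇒ ln z₀ = (ln z₁ − r·ln z₂)/(1 − r)
ln z₀ = (2.30259 − 0.85324×3.93769) / 0.14676 = -7.2034
z₀ = exp(-7.2034) = 0.0007440 m

z₀ ≈ 0.000744 m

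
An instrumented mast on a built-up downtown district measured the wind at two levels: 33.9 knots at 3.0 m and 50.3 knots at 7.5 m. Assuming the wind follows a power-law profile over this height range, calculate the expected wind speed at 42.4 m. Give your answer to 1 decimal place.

106.1 knots

First find α: α = ln(V₂/V₁)/ln(z₂/z₁) = ln(50.3/33.9)/ln(7.5/3.0) = 0.39459/0.91629 = 0.4306
Extrapolate from 7.5 m to 42.4 m: V₃ = 50.3 × (42.4/7.5)^0.4306 = 50.3 × 2.1085 = 106.0570 knots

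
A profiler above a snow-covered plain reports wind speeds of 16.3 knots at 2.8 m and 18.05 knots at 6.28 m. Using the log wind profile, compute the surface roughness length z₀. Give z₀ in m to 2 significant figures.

Log law: V(z) ∝ ln(z/z₀). With r = V₁/V₂ = 16.3/18.05 = 0.90305,
r · ln(z₂/z₀) = ln(z₁/z₀) ⇒ ln z₀ = (ln z₁ − r·ln z₂)/(1 − r)
ln z₀ = (1.02962 − 0.90305×1.83737) / 0.09695 = -6.4940
z₀ = exp(-6.4940) = 0.001512 m

z₀ ≈ 0.0015 m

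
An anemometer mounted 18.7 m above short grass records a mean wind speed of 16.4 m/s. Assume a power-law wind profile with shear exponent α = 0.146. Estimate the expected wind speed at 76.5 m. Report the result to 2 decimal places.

20.15 m/s

Power-law profile: V₂ = V₁ · (z₂/z₁)^α
V₂ = 16.4 × (76.5/18.7)^0.146 = 16.4 × (4.0909)^0.146
    = 16.4 × 1.2284 = 20.1451 m/s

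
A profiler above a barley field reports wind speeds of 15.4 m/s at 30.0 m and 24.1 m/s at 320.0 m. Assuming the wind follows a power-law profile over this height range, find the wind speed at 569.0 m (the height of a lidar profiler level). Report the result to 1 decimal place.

First find α: α = ln(V₂/V₁)/ln(z₂/z₁) = ln(24.1/15.4)/ln(320.0/30.0) = 0.44784/2.36712 = 0.1892
Extrapolate from 320.0 m to 569.0 m: V₃ = 24.1 × (569.0/320.0)^0.1892 = 24.1 × 1.1150 = 26.8725 m/s

26.9 m/s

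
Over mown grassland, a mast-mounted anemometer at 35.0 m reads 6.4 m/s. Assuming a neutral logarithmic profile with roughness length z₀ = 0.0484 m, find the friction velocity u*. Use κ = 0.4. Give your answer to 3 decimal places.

Log law: V(z) = (u*/κ) · ln(z/z₀) ⇒ u* = κ · V / ln(z/z₀)
u* = 0.4 × 6.4 / ln(35.0/0.0484) = 0.4 × 6.4 / 6.5836
   = 2.5600 / 6.5836 = 0.3888 m/s

u* ≈ 0.389 m/s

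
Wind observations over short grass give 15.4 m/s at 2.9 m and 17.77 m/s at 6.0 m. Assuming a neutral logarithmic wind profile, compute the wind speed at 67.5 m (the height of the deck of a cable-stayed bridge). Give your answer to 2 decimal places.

Log law: V ∝ ln(z/z₀). From the pair, with r = V₁/V₂ = 0.86663,
ln z₀ = (ln z₁ − r·ln z₂)/(1 − r) = (1.0647 − 0.86663×1.7918)/0.13337 = -3.6596 → z₀ = 0.02574 m
V₃ = V₁ · ln(z₃/z₀)/ln(z₁/z₀) = 15.4 × 7.8717/4.7243 = 25.6598 m/s

25.66 m/s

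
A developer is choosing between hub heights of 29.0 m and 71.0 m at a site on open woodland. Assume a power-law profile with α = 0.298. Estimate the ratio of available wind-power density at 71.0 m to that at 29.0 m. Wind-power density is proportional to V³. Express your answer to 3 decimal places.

Speed ratio: V_B/V_A = (z_B/z_A)^α = (71.0/29.0)^0.298 = (2.4483)^0.298 = 1.30581
Power-density ratio: P_B/P_A = (V_B/V_A)³ = (1.30581)³ = 2.22659

2.227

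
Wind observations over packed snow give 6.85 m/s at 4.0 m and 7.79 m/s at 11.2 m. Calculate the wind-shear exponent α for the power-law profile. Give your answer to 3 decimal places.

α ≈ 0.125

Power law: V₂/V₁ = (z₂/z₁)^α ⇒ α = ln(V₂/V₁) / ln(z₂/z₁)
α = ln(7.79/6.85) / ln(11.2/4.0) = ln(1.1372) / ln(2.8000)
  = 0.12859 / 1.02962 = 0.12489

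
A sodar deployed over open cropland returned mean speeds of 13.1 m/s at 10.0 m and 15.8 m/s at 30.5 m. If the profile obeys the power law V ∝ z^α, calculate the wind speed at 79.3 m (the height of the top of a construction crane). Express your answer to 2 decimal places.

First find α: α = ln(V₂/V₁)/ln(z₂/z₁) = ln(15.8/13.1)/ln(30.5/10.0) = 0.18740/1.11514 = 0.1680
Extrapolate from 30.5 m to 79.3 m: V₃ = 15.8 × (79.3/30.5)^0.1680 = 15.8 × 1.1742 = 18.5521 m/s

18.55 m/s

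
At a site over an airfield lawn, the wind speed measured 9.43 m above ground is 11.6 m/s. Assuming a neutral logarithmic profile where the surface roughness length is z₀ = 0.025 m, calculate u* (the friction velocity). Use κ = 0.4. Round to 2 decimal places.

u* ≈ 0.78 m/s

Log law: V(z) = (u*/κ) · ln(z/z₀) ⇒ u* = κ · V / ln(z/z₀)
u* = 0.4 × 11.6 / ln(9.43/0.025) = 0.4 × 11.6 / 5.9328
   = 4.6400 / 5.9328 = 0.7821 m/s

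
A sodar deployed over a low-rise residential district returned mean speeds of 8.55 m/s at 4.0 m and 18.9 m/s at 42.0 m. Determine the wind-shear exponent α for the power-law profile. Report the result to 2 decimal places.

α ≈ 0.34

Power law: V₂/V₁ = (z₂/z₁)^α ⇒ α = ln(V₂/V₁) / ln(z₂/z₁)
α = ln(18.9/8.55) / ln(42.0/4.0) = ln(2.2105) / ln(10.5000)
  = 0.79323 / 2.35138 = 0.33735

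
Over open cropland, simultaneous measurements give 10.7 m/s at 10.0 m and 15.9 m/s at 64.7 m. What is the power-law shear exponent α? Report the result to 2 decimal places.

α ≈ 0.21

Power law: V₂/V₁ = (z₂/z₁)^α ⇒ α = ln(V₂/V₁) / ln(z₂/z₁)
α = ln(15.9/10.7) / ln(64.7/10.0) = ln(1.4860) / ln(6.4700)
  = 0.39608 / 1.86718 = 0.21213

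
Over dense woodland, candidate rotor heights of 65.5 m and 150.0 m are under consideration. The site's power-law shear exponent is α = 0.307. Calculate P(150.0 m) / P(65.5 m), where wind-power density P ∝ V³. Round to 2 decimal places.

2.14

Speed ratio: V_B/V_A = (z_B/z_A)^α = (150.0/65.5)^0.307 = (2.2901)^0.307 = 1.28966
Power-density ratio: P_B/P_A = (V_B/V_A)³ = (1.28966)³ = 2.14497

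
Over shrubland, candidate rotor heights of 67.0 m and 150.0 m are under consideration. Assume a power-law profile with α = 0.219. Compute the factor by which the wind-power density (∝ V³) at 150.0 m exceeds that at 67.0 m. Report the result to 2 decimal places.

Speed ratio: V_B/V_A = (z_B/z_A)^α = (150.0/67.0)^0.219 = (2.2388)^0.219 = 1.19304
Power-density ratio: P_B/P_A = (V_B/V_A)³ = (1.19304)³ = 1.69809

1.70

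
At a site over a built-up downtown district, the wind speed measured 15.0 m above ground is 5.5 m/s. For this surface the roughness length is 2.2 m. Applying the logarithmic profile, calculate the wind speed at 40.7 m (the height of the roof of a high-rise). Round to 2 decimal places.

8.36 m/s

Log law: V(z) ∝ ln(z/z₀), so V₂/V₁ = ln(z₂/z₀) / ln(z₁/z₀).
ln(40.7/2.2) = 2.9178, ln(15.0/2.2) = 1.9196
V₂ = 5.5 × 2.9178/1.9196 = 5.5 × 1.5200 = 8.3600 m/s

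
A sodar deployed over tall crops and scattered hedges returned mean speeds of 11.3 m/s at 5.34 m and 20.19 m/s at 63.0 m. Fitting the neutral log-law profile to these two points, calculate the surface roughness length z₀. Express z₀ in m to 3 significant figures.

Log law: V(z) ∝ ln(z/z₀). With r = V₁/V₂ = 11.3/20.19 = 0.55968,
r · ln(z₂/z₀) = ln(z₁/z₀) ⇒ ln z₀ = (ln z₁ − r·ln z₂)/(1 − r)
ln z₀ = (1.67523 − 0.55968×4.14313) / 0.44032 = -1.4617
z₀ = exp(-1.4617) = 0.2318 m

z₀ ≈ 0.232 m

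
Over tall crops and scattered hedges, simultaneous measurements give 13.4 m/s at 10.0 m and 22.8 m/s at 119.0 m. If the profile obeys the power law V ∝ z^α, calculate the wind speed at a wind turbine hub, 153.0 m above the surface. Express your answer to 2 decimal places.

24.06 m/s

First find α: α = ln(V₂/V₁)/ln(z₂/z₁) = ln(22.8/13.4)/ln(119.0/10.0) = 0.53151/2.47654 = 0.2146
Extrapolate from 119.0 m to 153.0 m: V₃ = 22.8 × (153.0/119.0)^0.2146 = 22.8 × 1.0554 = 24.0635 m/s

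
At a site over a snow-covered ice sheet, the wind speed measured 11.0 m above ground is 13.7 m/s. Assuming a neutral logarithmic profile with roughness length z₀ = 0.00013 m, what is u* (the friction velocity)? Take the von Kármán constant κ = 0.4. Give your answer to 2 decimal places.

Log law: V(z) = (u*/κ) · ln(z/z₀) ⇒ u* = κ · V / ln(z/z₀)
u* = 0.4 × 13.7 / ln(11.0/0.00013) = 0.4 × 13.7 / 11.3459
   = 5.4800 / 11.3459 = 0.4830 m/s

u* ≈ 0.48 m/s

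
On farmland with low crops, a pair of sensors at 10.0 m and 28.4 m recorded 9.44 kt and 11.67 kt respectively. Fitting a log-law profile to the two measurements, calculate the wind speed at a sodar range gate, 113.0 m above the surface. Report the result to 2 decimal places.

14.62 kt

Log law: V ∝ ln(z/z₀). From the pair, with r = V₁/V₂ = 0.80891,
ln z₀ = (ln z₁ − r·ln z₂)/(1 − r) = (2.3026 − 0.80891×3.3464)/0.19109 = -2.1160 → z₀ = 0.1205 m
V₃ = V₁ · ln(z₃/z₀)/ln(z₁/z₀) = 9.44 × 6.8434/4.4186 = 14.6204 kt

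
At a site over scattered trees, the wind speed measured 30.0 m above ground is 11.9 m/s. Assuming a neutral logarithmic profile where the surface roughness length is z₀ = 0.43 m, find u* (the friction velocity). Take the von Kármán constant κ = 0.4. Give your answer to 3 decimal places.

Log law: V(z) = (u*/κ) · ln(z/z₀) ⇒ u* = κ · V / ln(z/z₀)
u* = 0.4 × 11.9 / ln(30.0/0.43) = 0.4 × 11.9 / 4.2452
   = 4.7600 / 4.2452 = 1.1213 m/s

u* ≈ 1.121 m/s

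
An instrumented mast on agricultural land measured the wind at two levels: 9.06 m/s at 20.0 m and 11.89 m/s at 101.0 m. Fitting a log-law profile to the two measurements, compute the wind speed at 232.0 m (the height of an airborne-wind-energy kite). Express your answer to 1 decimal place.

13.3 m/s

Log law: V ∝ ln(z/z₀). From the pair, with r = V₁/V₂ = 0.76198,
ln z₀ = (ln z₁ − r·ln z₂)/(1 − r) = (2.9957 − 0.76198×4.6151)/0.23802 = -2.1886 → z₀ = 0.1121 m
V₃ = V₁ · ln(z₃/z₀)/ln(z₁/z₀) = 9.06 × 7.6353/5.1843 = 13.3433 m/s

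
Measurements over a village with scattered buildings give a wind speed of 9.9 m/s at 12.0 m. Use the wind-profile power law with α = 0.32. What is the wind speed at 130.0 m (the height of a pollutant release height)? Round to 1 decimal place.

Power-law profile: V₂ = V₁ · (z₂/z₁)^α
V₂ = 9.9 × (130.0/12.0)^0.32 = 9.9 × (10.8333)^0.32
    = 9.9 × 2.1435 = 21.2207 m/s

21.2 m/s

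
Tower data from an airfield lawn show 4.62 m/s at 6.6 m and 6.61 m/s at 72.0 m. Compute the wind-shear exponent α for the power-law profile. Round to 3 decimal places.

α ≈ 0.150

Power law: V₂/V₁ = (z₂/z₁)^α ⇒ α = ln(V₂/V₁) / ln(z₂/z₁)
α = ln(6.61/4.62) / ln(72.0/6.6) = ln(1.4307) / ln(10.9091)
  = 0.35819 / 2.38960 = 0.14990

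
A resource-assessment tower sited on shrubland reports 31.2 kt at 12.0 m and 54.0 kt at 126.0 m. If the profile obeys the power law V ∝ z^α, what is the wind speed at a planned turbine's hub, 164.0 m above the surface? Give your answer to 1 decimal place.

First find α: α = ln(V₂/V₁)/ln(z₂/z₁) = ln(54.0/31.2)/ln(126.0/12.0) = 0.54857/2.35138 = 0.2333
Extrapolate from 126.0 m to 164.0 m: V₃ = 54.0 × (164.0/126.0)^0.2333 = 54.0 × 1.0634 = 57.4249 kt

57.4 kt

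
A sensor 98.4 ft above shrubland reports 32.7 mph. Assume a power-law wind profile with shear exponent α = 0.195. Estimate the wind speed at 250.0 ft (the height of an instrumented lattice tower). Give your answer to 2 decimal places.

Power-law profile: V₂ = V₁ · (z₂/z₁)^α
V₂ = 32.7 × (250.0/98.4)^0.195 = 32.7 × (2.5407)^0.195
    = 32.7 × 1.1994 = 39.2204 mph

39.22 mph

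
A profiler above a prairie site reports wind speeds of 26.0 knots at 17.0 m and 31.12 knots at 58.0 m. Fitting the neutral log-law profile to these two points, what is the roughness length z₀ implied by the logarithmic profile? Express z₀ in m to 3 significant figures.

Log law: V(z) ∝ ln(z/z₀). With r = V₁/V₂ = 26.0/31.12 = 0.83548,
r · ln(z₂/z₀) = ln(z₁/z₀) ⇒ ln z₀ = (ln z₁ − r·ln z₂)/(1 − r)
ln z₀ = (2.83321 − 0.83548×4.06044) / 0.16452 = -3.3988
z₀ = exp(-3.3988) = 0.03341 m

z₀ ≈ 0.0334 m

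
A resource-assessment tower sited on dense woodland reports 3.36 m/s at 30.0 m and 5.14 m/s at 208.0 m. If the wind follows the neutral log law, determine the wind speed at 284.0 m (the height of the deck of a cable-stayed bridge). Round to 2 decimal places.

5.43 m/s

Log law: V ∝ ln(z/z₀). From the pair, with r = V₁/V₂ = 0.65370,
ln z₀ = (ln z₁ − r·ln z₂)/(1 − r) = (3.4012 − 0.65370×5.3375)/0.34630 = -0.2539 → z₀ = 0.7758 m
V₃ = V₁ · ln(z₃/z₀)/ln(z₁/z₀) = 3.36 × 5.9029/3.6551 = 5.4263 m/s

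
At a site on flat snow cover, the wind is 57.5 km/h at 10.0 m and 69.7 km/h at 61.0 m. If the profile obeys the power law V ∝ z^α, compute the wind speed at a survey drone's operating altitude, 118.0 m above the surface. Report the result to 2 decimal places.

First find α: α = ln(V₂/V₁)/ln(z₂/z₁) = ln(69.7/57.5)/ln(61.0/10.0) = 0.19242/1.80829 = 0.1064
Extrapolate from 61.0 m to 118.0 m: V₃ = 69.7 × (118.0/61.0)^0.1064 = 69.7 × 1.0727 = 74.7694 km/h

74.77 km/h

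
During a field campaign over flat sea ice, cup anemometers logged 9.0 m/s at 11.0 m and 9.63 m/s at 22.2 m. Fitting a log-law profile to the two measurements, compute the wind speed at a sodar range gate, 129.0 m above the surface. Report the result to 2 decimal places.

11.21 m/s

Log law: V ∝ ln(z/z₀). From the pair, with r = V₁/V₂ = 0.93458,
ln z₀ = (ln z₁ − r·ln z₂)/(1 − r) = (2.3979 − 0.93458×3.1001)/0.06542 = -7.6335 → z₀ = 0.0004840 m
V₃ = V₁ · ln(z₃/z₀)/ln(z₁/z₀) = 9.0 × 12.4933/10.0314 = 11.2088 m/s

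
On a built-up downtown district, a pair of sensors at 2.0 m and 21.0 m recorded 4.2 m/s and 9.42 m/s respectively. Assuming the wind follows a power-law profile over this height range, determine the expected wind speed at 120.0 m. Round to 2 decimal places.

First find α: α = ln(V₂/V₁)/ln(z₂/z₁) = ln(9.42/4.2)/ln(21.0/2.0) = 0.80775/2.35138 = 0.3435
Extrapolate from 21.0 m to 120.0 m: V₃ = 9.42 × (120.0/21.0)^0.3435 = 9.42 × 1.8198 = 17.1429 m/s

17.14 m/s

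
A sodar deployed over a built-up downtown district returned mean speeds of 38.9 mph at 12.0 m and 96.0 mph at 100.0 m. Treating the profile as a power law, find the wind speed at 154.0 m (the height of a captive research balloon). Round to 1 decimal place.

115.4 mph

First find α: α = ln(V₂/V₁)/ln(z₂/z₁) = ln(96.0/38.9)/ln(100.0/12.0) = 0.90335/2.12026 = 0.4261
Extrapolate from 100.0 m to 154.0 m: V₃ = 96.0 × (154.0/100.0)^0.4261 = 96.0 × 1.2020 = 115.3894 mph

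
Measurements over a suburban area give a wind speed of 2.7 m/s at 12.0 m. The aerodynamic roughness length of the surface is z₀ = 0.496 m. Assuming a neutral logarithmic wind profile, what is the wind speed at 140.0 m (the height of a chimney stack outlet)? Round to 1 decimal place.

4.8 m/s

Log law: V(z) ∝ ln(z/z₀), so V₂/V₁ = ln(z₂/z₀) / ln(z₁/z₀).
ln(140.0/0.496) = 5.6428, ln(12.0/0.496) = 3.1861
V₂ = 2.7 × 5.6428/3.1861 = 2.7 × 1.7711 = 4.7819 m/s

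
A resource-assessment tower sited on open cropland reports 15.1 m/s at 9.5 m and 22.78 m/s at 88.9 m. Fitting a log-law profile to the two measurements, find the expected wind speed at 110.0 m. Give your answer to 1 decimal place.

Log law: V ∝ ln(z/z₀). From the pair, with r = V₁/V₂ = 0.66286,
ln z₀ = (ln z₁ − r·ln z₂)/(1 − r) = (2.2513 − 0.66286×4.4875)/0.33714 = -2.1454 → z₀ = 0.1170 m
V₃ = V₁ · ln(z₃/z₀)/ln(z₁/z₀) = 15.1 × 6.8459/4.3967 = 23.5114 m/s

23.5 m/s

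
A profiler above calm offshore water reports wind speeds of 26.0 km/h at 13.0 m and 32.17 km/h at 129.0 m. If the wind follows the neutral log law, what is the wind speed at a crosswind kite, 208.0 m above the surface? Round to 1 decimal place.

33.5 km/h

Log law: V ∝ ln(z/z₀). From the pair, with r = V₁/V₂ = 0.80821,
ln z₀ = (ln z₁ − r·ln z₂)/(1 − r) = (2.5649 − 0.80821×4.8598)/0.19179 = -7.1055 → z₀ = 0.0008206 m
V₃ = V₁ · ln(z₃/z₀)/ln(z₁/z₀) = 26.0 × 12.4430/9.6704 = 33.4544 km/h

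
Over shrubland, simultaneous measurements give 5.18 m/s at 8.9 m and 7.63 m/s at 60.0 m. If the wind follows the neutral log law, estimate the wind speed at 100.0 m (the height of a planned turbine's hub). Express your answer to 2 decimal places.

8.29 m/s

Log law: V ∝ ln(z/z₀). From the pair, with r = V₁/V₂ = 0.67890,
ln z₀ = (ln z₁ − r·ln z₂)/(1 − r) = (2.1861 − 0.67890×4.0943)/0.32110 = -1.8486 → z₀ = 0.1575 m
V₃ = V₁ · ln(z₃/z₀)/ln(z₁/z₀) = 5.18 × 6.4538/4.0347 = 8.2858 m/s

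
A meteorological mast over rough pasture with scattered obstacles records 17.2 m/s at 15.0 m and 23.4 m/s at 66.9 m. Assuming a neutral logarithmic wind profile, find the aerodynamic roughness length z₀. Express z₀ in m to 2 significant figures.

Log law: V(z) ∝ ln(z/z₀). With r = V₁/V₂ = 17.2/23.4 = 0.73504,
r · ln(z₂/z₀) = ln(z₁/z₀) ⇒ ln z₀ = (ln z₁ − r·ln z₂)/(1 − r)
ln z₀ = (2.70805 − 0.73504×4.20320) / 0.26496 = -1.4398
z₀ = exp(-1.4398) = 0.2370 m

z₀ ≈ 0.24 m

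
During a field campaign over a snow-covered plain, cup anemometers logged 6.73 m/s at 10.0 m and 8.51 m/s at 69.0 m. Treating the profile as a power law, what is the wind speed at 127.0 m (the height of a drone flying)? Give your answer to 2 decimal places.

First find α: α = ln(V₂/V₁)/ln(z₂/z₁) = ln(8.51/6.73)/ln(69.0/10.0) = 0.23467/1.93152 = 0.1215
Extrapolate from 69.0 m to 127.0 m: V₃ = 8.51 × (127.0/69.0)^0.1215 = 8.51 × 1.0769 = 9.1647 m/s

9.16 m/s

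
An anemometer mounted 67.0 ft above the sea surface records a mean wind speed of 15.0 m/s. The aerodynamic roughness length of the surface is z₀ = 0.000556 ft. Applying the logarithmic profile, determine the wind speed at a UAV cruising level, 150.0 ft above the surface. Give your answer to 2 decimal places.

16.03 m/s

Log law: V(z) ∝ ln(z/z₀), so V₂/V₁ = ln(z₂/z₀) / ln(z₁/z₀).
ln(150.0/0.000556) = 12.5054, ln(67.0/0.000556) = 11.6994
V₂ = 15.0 × 12.5054/11.6994 = 15.0 × 1.0689 = 16.0333 m/s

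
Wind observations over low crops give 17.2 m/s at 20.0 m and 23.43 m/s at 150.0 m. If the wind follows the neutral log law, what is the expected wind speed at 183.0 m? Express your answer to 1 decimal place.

24.0 m/s

Log law: V ∝ ln(z/z₀). From the pair, with r = V₁/V₂ = 0.73410,
ln z₀ = (ln z₁ − r·ln z₂)/(1 − r) = (2.9957 − 0.73410×5.0106)/0.26590 = -2.5671 → z₀ = 0.07676 m
V₃ = V₁ · ln(z₃/z₀)/ln(z₁/z₀) = 17.2 × 7.7766/5.5628 = 24.0448 m/s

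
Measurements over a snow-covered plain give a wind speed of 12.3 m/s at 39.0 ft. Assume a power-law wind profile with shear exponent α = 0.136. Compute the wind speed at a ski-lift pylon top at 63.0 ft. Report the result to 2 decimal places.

Power-law profile: V₂ = V₁ · (z₂/z₁)^α
V₂ = 12.3 × (63.0/39.0)^0.136 = 12.3 × (1.6154)^0.136
    = 12.3 × 1.0674 = 13.1290 m/s

13.13 m/s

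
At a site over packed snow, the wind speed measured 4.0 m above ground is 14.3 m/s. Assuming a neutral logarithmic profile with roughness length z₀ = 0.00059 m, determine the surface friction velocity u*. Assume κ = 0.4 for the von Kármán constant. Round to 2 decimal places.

u* ≈ 0.65 m/s

Log law: V(z) = (u*/κ) · ln(z/z₀) ⇒ u* = κ · V / ln(z/z₀)
u* = 0.4 × 14.3 / ln(4.0/0.00059) = 0.4 × 14.3 / 8.8217
   = 5.7200 / 8.8217 = 0.6484 m/s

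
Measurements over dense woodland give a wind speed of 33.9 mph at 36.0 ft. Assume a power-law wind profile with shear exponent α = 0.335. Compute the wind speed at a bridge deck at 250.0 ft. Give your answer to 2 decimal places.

64.89 mph

Power-law profile: V₂ = V₁ · (z₂/z₁)^α
V₂ = 33.9 × (250.0/36.0)^0.335 = 33.9 × (6.9444)^0.335
    = 33.9 × 1.9140 = 64.8856 mph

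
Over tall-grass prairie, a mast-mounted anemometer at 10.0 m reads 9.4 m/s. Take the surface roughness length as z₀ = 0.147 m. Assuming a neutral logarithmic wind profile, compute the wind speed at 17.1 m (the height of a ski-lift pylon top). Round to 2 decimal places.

Log law: V(z) ∝ ln(z/z₀), so V₂/V₁ = ln(z₂/z₀) / ln(z₁/z₀).
ln(17.1/0.147) = 4.7564, ln(10.0/0.147) = 4.2199
V₂ = 9.4 × 4.7564/4.2199 = 9.4 × 1.1271 = 10.5951 m/s

10.60 m/s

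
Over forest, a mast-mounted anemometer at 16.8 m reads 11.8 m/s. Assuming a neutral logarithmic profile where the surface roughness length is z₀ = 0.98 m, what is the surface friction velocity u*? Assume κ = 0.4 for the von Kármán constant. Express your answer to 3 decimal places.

u* ≈ 1.661 m/s

Log law: V(z) = (u*/κ) · ln(z/z₀) ⇒ u* = κ · V / ln(z/z₀)
u* = 0.4 × 11.8 / ln(16.8/0.98) = 0.4 × 11.8 / 2.8416
   = 4.7200 / 2.8416 = 1.6610 m/s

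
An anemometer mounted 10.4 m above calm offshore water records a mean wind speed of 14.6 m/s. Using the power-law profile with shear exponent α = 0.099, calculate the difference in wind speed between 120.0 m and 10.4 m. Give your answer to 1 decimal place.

Power law: V₂ = V₁ · (z₂/z₁)^α = 14.6 × (11.5385)^0.099 = 18.5997 m/s
ΔV = 18.5997 − 14.6 = 3.9997 m/s

4.0 m/s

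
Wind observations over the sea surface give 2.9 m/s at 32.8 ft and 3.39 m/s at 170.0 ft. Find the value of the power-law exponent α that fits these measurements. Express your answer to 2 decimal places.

Power law: V₂/V₁ = (z₂/z₁)^α ⇒ α = ln(V₂/V₁) / ln(z₂/z₁)
α = ln(3.39/2.9) / ln(170.0/32.8) = ln(1.1690) / ln(5.1829)
  = 0.15612 / 1.64537 = 0.09488

α ≈ 0.09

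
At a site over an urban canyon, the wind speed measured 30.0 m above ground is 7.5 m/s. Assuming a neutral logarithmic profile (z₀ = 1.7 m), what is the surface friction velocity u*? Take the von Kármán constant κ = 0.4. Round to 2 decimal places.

u* ≈ 1.05 m/s

Log law: V(z) = (u*/κ) · ln(z/z₀) ⇒ u* = κ · V / ln(z/z₀)
u* = 0.4 × 7.5 / ln(30.0/1.7) = 0.4 × 7.5 / 2.8706
   = 3.0000 / 2.8706 = 1.0451 m/s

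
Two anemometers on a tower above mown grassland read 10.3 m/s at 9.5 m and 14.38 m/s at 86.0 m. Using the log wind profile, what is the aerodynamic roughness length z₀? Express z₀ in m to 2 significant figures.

z₀ ≈ 0.037 m

Log law: V(z) ∝ ln(z/z₀). With r = V₁/V₂ = 10.3/14.38 = 0.71627,
r · ln(z₂/z₀) = ln(z₁/z₀) ⇒ ln z₀ = (ln z₁ − r·ln z₂)/(1 − r)
ln z₀ = (2.25129 − 0.71627×4.45435) / 0.28373 = -3.3103
z₀ = exp(-3.3103) = 0.03650 m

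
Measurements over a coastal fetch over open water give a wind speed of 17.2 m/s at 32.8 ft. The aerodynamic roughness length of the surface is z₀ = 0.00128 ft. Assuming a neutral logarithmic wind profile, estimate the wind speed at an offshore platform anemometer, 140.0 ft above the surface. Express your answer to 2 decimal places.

Log law: V(z) ∝ ln(z/z₀), so V₂/V₁ = ln(z₂/z₀) / ln(z₁/z₀).
ln(140.0/0.00128) = 11.6025, ln(32.8/0.00128) = 10.1513
V₂ = 17.2 × 11.6025/10.1513 = 17.2 × 1.1430 = 19.6589 m/s

19.66 m/s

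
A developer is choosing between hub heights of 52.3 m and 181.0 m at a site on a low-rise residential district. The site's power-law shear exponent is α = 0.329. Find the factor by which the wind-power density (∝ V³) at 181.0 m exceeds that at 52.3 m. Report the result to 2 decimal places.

Speed ratio: V_B/V_A = (z_B/z_A)^α = (181.0/52.3)^0.329 = (3.4608)^0.329 = 1.50449
Power-density ratio: P_B/P_A = (V_B/V_A)³ = (1.50449)³ = 3.40540

3.41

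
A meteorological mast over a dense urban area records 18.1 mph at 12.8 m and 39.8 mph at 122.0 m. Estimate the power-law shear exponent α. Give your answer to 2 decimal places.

α ≈ 0.35

Power law: V₂/V₁ = (z₂/z₁)^α ⇒ α = ln(V₂/V₁) / ln(z₂/z₁)
α = ln(39.8/18.1) / ln(122.0/12.8) = ln(2.1989) / ln(9.5312)
  = 0.78795 / 2.25458 = 0.34949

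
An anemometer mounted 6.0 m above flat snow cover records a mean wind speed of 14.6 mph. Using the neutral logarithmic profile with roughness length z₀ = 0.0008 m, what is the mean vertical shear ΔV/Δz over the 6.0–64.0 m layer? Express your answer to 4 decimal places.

Log law: V₂ = V₁ · ln(z₂/z₀)/ln(z₁/z₀) = 14.6 × 11.2898/8.9227 = 18.4733 mph
ΔV/Δz = (18.4733 − 14.6)/(64.0 − 6.0) = 3.8733/58.0000 = 0.06678 mph/m

0.0668 mph/m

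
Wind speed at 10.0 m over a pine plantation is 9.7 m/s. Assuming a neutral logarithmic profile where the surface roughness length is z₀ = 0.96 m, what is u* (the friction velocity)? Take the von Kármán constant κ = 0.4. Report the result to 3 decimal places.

Log law: V(z) = (u*/κ) · ln(z/z₀) ⇒ u* = κ · V / ln(z/z₀)
u* = 0.4 × 9.7 / ln(10.0/0.96) = 0.4 × 9.7 / 2.3434
   = 3.8800 / 2.3434 = 1.6557 m/s

u* ≈ 1.656 m/s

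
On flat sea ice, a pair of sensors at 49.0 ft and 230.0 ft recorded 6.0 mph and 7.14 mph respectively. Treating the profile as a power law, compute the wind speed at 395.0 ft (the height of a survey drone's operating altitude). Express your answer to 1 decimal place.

7.6 mph

First find α: α = ln(V₂/V₁)/ln(z₂/z₁) = ln(7.14/6.0)/ln(230.0/49.0) = 0.17395/1.54626 = 0.1125
Extrapolate from 230.0 ft to 395.0 ft: V₃ = 7.14 × (395.0/230.0)^0.1125 = 7.14 × 1.0627 = 7.5879 mph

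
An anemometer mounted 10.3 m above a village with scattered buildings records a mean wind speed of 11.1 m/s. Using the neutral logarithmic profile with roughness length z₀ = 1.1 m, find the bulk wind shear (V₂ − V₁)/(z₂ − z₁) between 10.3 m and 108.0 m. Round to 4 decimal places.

Log law: V₂ = V₁ · ln(z₂/z₀)/ln(z₁/z₀) = 11.1 × 4.5868/2.2368 = 22.7615 m/s
ΔV/Δz = (22.7615 − 11.1)/(108.0 − 10.3) = 11.6615/97.7000 = 0.11936 m/s/m

0.1194 m/s/m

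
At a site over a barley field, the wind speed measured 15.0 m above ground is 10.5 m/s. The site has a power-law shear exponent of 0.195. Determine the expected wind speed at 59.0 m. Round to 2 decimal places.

Power-law profile: V₂ = V₁ · (z₂/z₁)^α
V₂ = 10.5 × (59.0/15.0)^0.195 = 10.5 × (3.9333)^0.195
    = 10.5 × 1.3061 = 13.7141 m/s

13.71 m/s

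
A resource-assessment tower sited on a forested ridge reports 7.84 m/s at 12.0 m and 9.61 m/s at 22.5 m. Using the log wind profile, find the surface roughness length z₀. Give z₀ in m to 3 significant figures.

z₀ ≈ 0.741 m

Log law: V(z) ∝ ln(z/z₀). With r = V₁/V₂ = 7.84/9.61 = 0.81582,
r · ln(z₂/z₀) = ln(z₁/z₀) ⇒ ln z₀ = (ln z₁ − r·ln z₂)/(1 − r)
ln z₀ = (2.48491 − 0.81582×3.11352) / 0.18418 = -0.2994
z₀ = exp(-0.2994) = 0.7412 m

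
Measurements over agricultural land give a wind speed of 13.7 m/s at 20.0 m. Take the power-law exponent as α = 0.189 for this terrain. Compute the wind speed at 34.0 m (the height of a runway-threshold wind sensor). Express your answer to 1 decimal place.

Power-law profile: V₂ = V₁ · (z₂/z₁)^α
V₂ = 13.7 × (34.0/20.0)^0.189 = 13.7 × (1.7000)^0.189
    = 13.7 × 1.1055 = 15.1452 m/s

15.1 m/s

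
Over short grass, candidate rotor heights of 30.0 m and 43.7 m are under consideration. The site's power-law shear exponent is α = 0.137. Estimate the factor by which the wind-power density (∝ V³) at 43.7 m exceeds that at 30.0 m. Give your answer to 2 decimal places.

Speed ratio: V_B/V_A = (z_B/z_A)^α = (43.7/30.0)^0.137 = (1.4567)^0.137 = 1.05288
Power-density ratio: P_B/P_A = (V_B/V_A)³ = (1.05288)³ = 1.16719

1.17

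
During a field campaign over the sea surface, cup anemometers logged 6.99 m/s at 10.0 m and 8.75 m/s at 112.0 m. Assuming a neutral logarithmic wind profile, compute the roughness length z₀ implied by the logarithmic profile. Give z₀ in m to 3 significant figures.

z₀ ≈ 0.000681 m

Log law: V(z) ∝ ln(z/z₀). With r = V₁/V₂ = 6.99/8.75 = 0.79886,
r · ln(z₂/z₀) = ln(z₁/z₀) ⇒ ln z₀ = (ln z₁ − r·ln z₂)/(1 − r)
ln z₀ = (2.30259 − 0.79886×4.71850) / 0.20114 = -7.2924
z₀ = exp(-7.2924) = 0.0006807 m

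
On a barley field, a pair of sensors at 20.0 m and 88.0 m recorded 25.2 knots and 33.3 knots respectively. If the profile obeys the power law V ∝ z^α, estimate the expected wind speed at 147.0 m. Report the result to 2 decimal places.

First find α: α = ln(V₂/V₁)/ln(z₂/z₁) = ln(33.3/25.2)/ln(88.0/20.0) = 0.27871/1.48160 = 0.1881
Extrapolate from 88.0 m to 147.0 m: V₃ = 33.3 × (147.0/88.0)^0.1881 = 33.3 × 1.1013 = 36.6744 knots

36.67 knots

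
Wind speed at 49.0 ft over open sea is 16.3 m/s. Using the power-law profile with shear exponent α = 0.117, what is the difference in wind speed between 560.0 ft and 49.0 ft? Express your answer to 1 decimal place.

5.4 m/s

Power law: V₂ = V₁ · (z₂/z₁)^α = 16.3 × (11.4286)^0.117 = 21.6757 m/s
ΔV = 21.6757 − 16.3 = 5.3757 m/s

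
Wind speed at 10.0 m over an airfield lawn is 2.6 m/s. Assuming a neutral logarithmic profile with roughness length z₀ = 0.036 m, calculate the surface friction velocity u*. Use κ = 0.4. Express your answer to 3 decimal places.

u* ≈ 0.185 m/s

Log law: V(z) = (u*/κ) · ln(z/z₀) ⇒ u* = κ · V / ln(z/z₀)
u* = 0.4 × 2.6 / ln(10.0/0.036) = 0.4 × 2.6 / 5.6268
   = 1.0400 / 5.6268 = 0.1848 m/s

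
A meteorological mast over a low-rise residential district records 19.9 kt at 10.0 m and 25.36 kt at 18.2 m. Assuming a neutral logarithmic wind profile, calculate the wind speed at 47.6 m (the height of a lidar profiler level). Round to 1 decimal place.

Log law: V ∝ ln(z/z₀). From the pair, with r = V₁/V₂ = 0.78470,
ln z₀ = (ln z₁ − r·ln z₂)/(1 − r) = (2.3026 − 0.78470×2.9014)/0.21530 = 0.1200 → z₀ = 1.128 m
V₃ = V₁ · ln(z₃/z₀)/ln(z₁/z₀) = 19.9 × 3.7428/2.1826 = 34.1258 kt

34.1 kt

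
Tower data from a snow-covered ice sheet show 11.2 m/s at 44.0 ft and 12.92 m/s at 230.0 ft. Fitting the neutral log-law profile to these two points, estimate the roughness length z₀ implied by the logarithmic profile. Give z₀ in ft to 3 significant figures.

z₀ ≈ 0.000925 ft

Log law: V(z) ∝ ln(z/z₀). With r = V₁/V₂ = 11.2/12.92 = 0.86687,
r · ln(z₂/z₀) = ln(z₁/z₀) ⇒ ln z₀ = (ln z₁ − r·ln z₂)/(1 − r)
ln z₀ = (3.78419 − 0.86687×5.43808) / 0.13313 = -6.9853
z₀ = exp(-6.9853) = 0.0009254 ft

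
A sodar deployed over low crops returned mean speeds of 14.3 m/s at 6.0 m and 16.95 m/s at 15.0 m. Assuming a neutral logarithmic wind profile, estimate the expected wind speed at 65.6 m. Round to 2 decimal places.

21.22 m/s

Log law: V ∝ ln(z/z₀). From the pair, with r = V₁/V₂ = 0.84366,
ln z₀ = (ln z₁ − r·ln z₂)/(1 − r) = (1.7918 − 0.84366×2.7081)/0.15634 = -3.1528 → z₀ = 0.04273 m
V₃ = V₁ · ln(z₃/z₀)/ln(z₁/z₀) = 14.3 × 7.3363/4.9445 = 21.2174 m/s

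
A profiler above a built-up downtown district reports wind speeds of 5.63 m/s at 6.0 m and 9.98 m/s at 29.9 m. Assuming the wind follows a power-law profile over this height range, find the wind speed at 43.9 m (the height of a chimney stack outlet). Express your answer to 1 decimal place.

11.4 m/s

First find α: α = ln(V₂/V₁)/ln(z₂/z₁) = ln(9.98/5.63)/ln(29.9/6.0) = 0.57247/1.60610 = 0.3564
Extrapolate from 29.9 m to 43.9 m: V₃ = 9.98 × (43.9/29.9)^0.3564 = 9.98 × 1.1467 = 11.4441 m/s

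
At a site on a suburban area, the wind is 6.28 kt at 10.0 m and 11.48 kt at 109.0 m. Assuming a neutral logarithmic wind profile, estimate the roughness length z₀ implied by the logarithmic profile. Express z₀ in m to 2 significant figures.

Log law: V(z) ∝ ln(z/z₀). With r = V₁/V₂ = 6.28/11.48 = 0.54704,
r · ln(z₂/z₀) = ln(z₁/z₀) ⇒ ln z₀ = (ln z₁ − r·ln z₂)/(1 − r)
ln z₀ = (2.30259 − 0.54704×4.69135) / 0.45296 = -0.5823
z₀ = exp(-0.5823) = 0.5586 m

z₀ ≈ 0.56 m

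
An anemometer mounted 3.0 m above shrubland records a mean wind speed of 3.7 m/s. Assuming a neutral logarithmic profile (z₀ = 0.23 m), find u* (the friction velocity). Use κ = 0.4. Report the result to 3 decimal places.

u* ≈ 0.576 m/s

Log law: V(z) = (u*/κ) · ln(z/z₀) ⇒ u* = κ · V / ln(z/z₀)
u* = 0.4 × 3.7 / ln(3.0/0.23) = 0.4 × 3.7 / 2.5683
   = 1.4800 / 2.5683 = 0.5763 m/s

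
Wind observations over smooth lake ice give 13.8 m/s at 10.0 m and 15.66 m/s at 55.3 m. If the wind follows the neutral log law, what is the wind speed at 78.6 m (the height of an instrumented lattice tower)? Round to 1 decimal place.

Log law: V ∝ ln(z/z₀). From the pair, with r = V₁/V₂ = 0.88123,
ln z₀ = (ln z₁ − r·ln z₂)/(1 − r) = (2.3026 − 0.88123×4.0128)/0.11877 = -10.3859 → z₀ = 0.00003086 m
V₃ = V₁ · ln(z₃/z₀)/ln(z₁/z₀) = 13.8 × 14.7503/12.6885 = 16.0424 m/s

16.0 m/s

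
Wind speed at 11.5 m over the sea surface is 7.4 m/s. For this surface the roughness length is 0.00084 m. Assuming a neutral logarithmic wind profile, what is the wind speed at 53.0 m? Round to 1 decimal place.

8.6 m/s

Log law: V(z) ∝ ln(z/z₀), so V₂/V₁ = ln(z₂/z₀) / ln(z₁/z₀).
ln(53.0/0.00084) = 11.0524, ln(11.5/0.00084) = 9.5245
V₂ = 7.4 × 11.0524/9.5245 = 7.4 × 1.1604 = 8.5871 m/s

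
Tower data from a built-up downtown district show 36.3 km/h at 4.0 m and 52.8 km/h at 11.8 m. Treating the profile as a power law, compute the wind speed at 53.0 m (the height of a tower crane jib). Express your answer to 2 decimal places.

First find α: α = ln(V₂/V₁)/ln(z₂/z₁) = ln(52.8/36.3)/ln(11.8/4.0) = 0.37469/1.08181 = 0.3464
Extrapolate from 11.8 m to 53.0 m: V₃ = 52.8 × (53.0/11.8)^0.3464 = 52.8 × 1.6825 = 88.8376 km/h

88.84 km/h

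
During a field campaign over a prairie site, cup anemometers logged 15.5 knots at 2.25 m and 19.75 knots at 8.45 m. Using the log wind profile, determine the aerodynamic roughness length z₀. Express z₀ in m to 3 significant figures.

Log law: V(z) ∝ ln(z/z₀). With r = V₁/V₂ = 15.5/19.75 = 0.78481,
r · ln(z₂/z₀) = ln(z₁/z₀) ⇒ ln z₀ = (ln z₁ − r·ln z₂)/(1 − r)
ln z₀ = (0.81093 − 0.78481×2.13417) / 0.21519 = -4.0150
z₀ = exp(-4.0150) = 0.01804 m

z₀ ≈ 0.0180 m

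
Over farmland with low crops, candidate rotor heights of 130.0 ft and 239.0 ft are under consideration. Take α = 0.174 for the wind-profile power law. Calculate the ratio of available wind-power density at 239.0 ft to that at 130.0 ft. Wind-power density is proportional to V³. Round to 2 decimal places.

1.37

Speed ratio: V_B/V_A = (z_B/z_A)^α = (239.0/130.0)^0.174 = (1.8385)^0.174 = 1.11177
Power-density ratio: P_B/P_A = (V_B/V_A)³ = (1.11177)³ = 1.37419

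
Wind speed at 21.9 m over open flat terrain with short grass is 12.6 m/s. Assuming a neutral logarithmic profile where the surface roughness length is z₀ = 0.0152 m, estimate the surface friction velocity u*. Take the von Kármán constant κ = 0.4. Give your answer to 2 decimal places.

u* ≈ 0.69 m/s

Log law: V(z) = (u*/κ) · ln(z/z₀) ⇒ u* = κ · V / ln(z/z₀)
u* = 0.4 × 12.6 / ln(21.9/0.0152) = 0.4 × 12.6 / 7.2729
   = 5.0400 / 7.2729 = 0.6930 m/s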